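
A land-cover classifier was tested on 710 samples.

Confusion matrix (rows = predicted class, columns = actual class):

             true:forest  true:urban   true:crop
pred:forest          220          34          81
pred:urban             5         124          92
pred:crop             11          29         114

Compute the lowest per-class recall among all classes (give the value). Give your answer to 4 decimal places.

0.3972

Per-class recall (TP/(TP+FN)):
  forest: TP=220, FN=5+11=16 → 220/236 = 0.93220
  urban: TP=124, FN=34+29=63 → 124/187 = 0.66310
  crop: TP=114, FN=81+92=173 → 114/287 = 0.39721
Lowest is class 'crop' with recall = 0.3972.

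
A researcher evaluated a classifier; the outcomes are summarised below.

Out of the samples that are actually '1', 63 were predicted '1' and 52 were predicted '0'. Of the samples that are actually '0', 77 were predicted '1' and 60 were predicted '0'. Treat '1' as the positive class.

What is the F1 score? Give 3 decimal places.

Precision = TP/(TP+FP) = 63/140 = 0.4500
Recall = TP/(TP+FN) = 63/115 = 0.5478
F1 = 2·TP/(2·TP+FP+FN) = 126/255 = 0.494

0.494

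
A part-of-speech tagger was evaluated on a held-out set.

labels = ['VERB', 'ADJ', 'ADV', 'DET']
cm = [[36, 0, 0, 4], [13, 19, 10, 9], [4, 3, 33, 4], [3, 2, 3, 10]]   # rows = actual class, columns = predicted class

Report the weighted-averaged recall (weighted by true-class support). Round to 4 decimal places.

Per-class recall (TP/(TP+FN)):
  VERB: TP=36, FN=0+0+4=4 → 36/40 = 0.90000
  ADJ: TP=19, FN=13+10+9=32 → 19/51 = 0.37255
  ADV: TP=33, FN=4+3+4=11 → 33/44 = 0.75000
  DET: TP=10, FN=3+2+3=8 → 10/18 = 0.55556
Weighted-recall = Σ (supportᵢ/N)·recallᵢ with N=153: (40/153)·0.90000 + (51/153)·0.37255 + (44/153)·0.75000 + (18/153)·0.55556 = 0.6405

0.6405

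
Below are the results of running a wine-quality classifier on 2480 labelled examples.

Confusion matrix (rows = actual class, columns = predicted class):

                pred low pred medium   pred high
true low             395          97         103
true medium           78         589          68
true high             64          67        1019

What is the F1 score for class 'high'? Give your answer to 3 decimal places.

0.871

One-vs-rest for 'high': TP = diagonal; FP = other classes predicted 'high'; FN = 'high' predicted as other.
F1 score = 2·TP/(2·TP+FP+FN).
high: TP=1019, FP=103+68=171, FN=64+67=131 → 2038/2340 = 0.8709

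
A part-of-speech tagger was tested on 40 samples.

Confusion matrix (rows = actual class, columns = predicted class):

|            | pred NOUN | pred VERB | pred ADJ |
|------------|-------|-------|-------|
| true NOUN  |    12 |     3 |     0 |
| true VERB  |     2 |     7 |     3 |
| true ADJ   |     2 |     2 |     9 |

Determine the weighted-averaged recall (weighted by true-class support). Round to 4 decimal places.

0.7000

Per-class recall (TP/(TP+FN)):
  NOUN: TP=12, FN=3+0=3 → 12/15 = 0.80000
  VERB: TP=7, FN=2+3=5 → 7/12 = 0.58333
  ADJ: TP=9, FN=2+2=4 → 9/13 = 0.69231
Weighted-recall = Σ (supportᵢ/N)·recallᵢ with N=40: (15/40)·0.80000 + (12/40)·0.58333 + (13/40)·0.69231 = 0.7000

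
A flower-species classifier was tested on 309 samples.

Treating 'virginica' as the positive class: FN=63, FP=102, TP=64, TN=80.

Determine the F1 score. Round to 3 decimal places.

Precision = TP/(TP+FP) = 64/166 = 0.3855
Recall = TP/(TP+FN) = 64/127 = 0.5039
F1 = 2·TP/(2·TP+FP+FN) = 128/293 = 0.437

0.437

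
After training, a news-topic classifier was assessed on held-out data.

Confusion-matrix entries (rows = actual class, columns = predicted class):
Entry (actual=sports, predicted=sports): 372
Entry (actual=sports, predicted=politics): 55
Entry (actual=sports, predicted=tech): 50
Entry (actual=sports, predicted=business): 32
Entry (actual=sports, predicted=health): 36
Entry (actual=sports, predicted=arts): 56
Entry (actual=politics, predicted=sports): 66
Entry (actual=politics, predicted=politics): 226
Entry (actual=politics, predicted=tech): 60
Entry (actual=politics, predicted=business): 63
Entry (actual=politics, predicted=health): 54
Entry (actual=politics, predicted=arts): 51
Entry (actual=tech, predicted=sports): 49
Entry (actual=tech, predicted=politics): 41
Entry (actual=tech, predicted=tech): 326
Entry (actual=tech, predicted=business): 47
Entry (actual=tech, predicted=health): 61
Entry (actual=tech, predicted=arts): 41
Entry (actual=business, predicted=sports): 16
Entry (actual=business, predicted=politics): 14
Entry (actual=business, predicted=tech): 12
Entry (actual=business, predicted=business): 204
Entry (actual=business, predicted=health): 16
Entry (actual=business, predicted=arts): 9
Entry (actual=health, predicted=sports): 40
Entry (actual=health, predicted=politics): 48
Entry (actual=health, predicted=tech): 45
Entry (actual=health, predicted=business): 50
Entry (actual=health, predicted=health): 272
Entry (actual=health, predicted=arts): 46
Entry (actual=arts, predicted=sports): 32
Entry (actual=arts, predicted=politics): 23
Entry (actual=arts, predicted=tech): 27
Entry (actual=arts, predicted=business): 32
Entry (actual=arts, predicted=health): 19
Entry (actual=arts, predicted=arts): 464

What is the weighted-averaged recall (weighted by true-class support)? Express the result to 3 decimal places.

Per-class recall (TP/(TP+FN)):
  sports: TP=372, FN=55+50+32+36+56=229 → 372/601 = 0.6190
  politics: TP=226, FN=66+60+63+54+51=294 → 226/520 = 0.4346
  tech: TP=326, FN=49+41+47+61+41=239 → 326/565 = 0.5770
  business: TP=204, FN=16+14+12+16+9=67 → 204/271 = 0.7528
  health: TP=272, FN=40+48+45+50+46=229 → 272/501 = 0.5429
  arts: TP=464, FN=32+23+27+32+19=133 → 464/597 = 0.7772
Weighted-recall = Σ (supportᵢ/N)·recallᵢ with N=3055: (601/3055)·0.6190 + (520/3055)·0.4346 + (565/3055)·0.5770 + (271/3055)·0.7528 + (501/3055)·0.5429 + (597/3055)·0.7772 = 0.610

0.610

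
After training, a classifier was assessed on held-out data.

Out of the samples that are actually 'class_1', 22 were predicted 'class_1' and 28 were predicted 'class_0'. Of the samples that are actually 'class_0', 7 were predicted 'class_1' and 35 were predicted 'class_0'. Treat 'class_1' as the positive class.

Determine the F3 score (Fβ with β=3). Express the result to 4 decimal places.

Fβ = (1+β²)·TP / ((1+β²)·TP + β²·FN + FP), with β²=9
= 10·22 / (10·22 + 9·28 + 7) = 0.4593

0.4593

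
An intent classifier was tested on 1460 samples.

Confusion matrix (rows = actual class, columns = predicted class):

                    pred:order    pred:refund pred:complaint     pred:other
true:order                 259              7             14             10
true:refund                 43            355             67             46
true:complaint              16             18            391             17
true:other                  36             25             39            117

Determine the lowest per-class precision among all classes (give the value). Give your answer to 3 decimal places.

0.616

Per-class precision (TP/(TP+FP)):
  order: TP=259, FP=43+16+36=95 → 259/354 = 0.7316
  refund: TP=355, FP=7+18+25=50 → 355/405 = 0.8765
  complaint: TP=391, FP=14+67+39=120 → 391/511 = 0.7652
  other: TP=117, FP=10+46+17=73 → 117/190 = 0.6158
Lowest is class 'other' with precision = 0.616.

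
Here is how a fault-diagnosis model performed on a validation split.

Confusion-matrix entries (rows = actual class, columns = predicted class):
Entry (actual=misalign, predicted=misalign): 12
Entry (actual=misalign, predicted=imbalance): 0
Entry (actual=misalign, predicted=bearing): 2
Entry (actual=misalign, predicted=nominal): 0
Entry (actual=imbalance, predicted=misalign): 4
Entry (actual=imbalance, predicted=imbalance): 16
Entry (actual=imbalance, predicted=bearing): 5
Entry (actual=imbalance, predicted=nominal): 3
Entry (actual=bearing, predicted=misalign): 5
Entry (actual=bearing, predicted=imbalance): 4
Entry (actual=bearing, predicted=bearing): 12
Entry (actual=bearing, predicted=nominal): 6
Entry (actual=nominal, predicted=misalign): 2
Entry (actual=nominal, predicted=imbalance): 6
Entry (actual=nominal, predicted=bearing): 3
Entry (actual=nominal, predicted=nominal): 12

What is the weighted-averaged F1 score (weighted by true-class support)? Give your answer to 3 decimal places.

0.559

Per-class F1 score (2·TP/(2·TP+FP+FN)):
  misalign: TP=12, FP=4+5+2=11, FN=0+2+0=2 → 24/37 = 0.6486
  imbalance: TP=16, FP=0+4+6=10, FN=4+5+3=12 → 32/54 = 0.5926
  bearing: TP=12, FP=2+5+3=10, FN=5+4+6=15 → 24/49 = 0.4898
  nominal: TP=12, FP=0+3+6=9, FN=2+6+3=11 → 24/44 = 0.5455
Weighted-F1 score = Σ (supportᵢ/N)·F1 scoreᵢ with N=92: (14/92)·0.6486 + (28/92)·0.5926 + (27/92)·0.4898 + (23/92)·0.5455 = 0.559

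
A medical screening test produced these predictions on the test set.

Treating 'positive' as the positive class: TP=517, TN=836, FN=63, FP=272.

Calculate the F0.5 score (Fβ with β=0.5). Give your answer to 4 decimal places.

0.6919

Fβ = (1+β²)·TP / ((1+β²)·TP + β²·FN + FP), with β²=1/4
= 1.25·517 / (1.25·517 + 0.25·63 + 272) = 0.6919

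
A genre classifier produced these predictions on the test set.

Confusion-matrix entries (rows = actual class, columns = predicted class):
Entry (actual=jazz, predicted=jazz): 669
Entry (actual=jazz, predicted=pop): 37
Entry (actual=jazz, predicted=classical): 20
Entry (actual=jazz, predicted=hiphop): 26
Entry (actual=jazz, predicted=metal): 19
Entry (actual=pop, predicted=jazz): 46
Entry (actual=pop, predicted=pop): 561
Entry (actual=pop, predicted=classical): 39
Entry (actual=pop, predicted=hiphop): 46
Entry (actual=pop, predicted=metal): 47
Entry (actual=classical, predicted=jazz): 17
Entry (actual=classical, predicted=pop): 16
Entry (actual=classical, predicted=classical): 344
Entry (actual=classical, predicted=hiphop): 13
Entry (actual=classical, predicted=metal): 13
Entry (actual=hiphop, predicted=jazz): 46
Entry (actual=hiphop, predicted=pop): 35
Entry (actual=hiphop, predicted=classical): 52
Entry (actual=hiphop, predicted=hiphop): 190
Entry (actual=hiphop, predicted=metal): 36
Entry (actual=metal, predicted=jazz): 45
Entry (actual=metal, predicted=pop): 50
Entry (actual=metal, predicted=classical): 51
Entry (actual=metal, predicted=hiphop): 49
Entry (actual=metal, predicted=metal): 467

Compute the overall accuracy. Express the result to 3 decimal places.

0.760

Accuracy = trace / total = (669+561+344+190+467=2231) / 2934 = 2231/2934 = 0.760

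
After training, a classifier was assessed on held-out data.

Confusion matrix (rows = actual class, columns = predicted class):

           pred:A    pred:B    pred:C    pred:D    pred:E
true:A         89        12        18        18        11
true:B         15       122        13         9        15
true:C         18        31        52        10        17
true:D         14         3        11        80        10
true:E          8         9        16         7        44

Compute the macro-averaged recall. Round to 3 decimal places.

0.582

Per-class recall (TP/(TP+FN)):
  A: TP=89, FN=12+18+18+11=59 → 89/148 = 0.6014
  B: TP=122, FN=15+13+9+15=52 → 122/174 = 0.7011
  C: TP=52, FN=18+31+10+17=76 → 52/128 = 0.4063
  D: TP=80, FN=14+3+11+10=38 → 80/118 = 0.6780
  E: TP=44, FN=8+9+16+7=40 → 44/84 = 0.5238
Macro-recall = mean = (0.6014 + 0.7011 + 0.4063 + 0.6780 + 0.5238) / 5 = 0.582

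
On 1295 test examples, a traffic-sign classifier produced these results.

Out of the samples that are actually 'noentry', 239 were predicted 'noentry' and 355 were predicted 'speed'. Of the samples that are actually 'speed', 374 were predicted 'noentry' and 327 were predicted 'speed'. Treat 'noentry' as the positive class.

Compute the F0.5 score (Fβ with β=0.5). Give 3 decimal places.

Fβ = (1+β²)·TP / ((1+β²)·TP + β²·FN + FP), with β²=1/4
= 1.25·239 / (1.25·239 + 0.25·355 + 374) = 0.392

0.392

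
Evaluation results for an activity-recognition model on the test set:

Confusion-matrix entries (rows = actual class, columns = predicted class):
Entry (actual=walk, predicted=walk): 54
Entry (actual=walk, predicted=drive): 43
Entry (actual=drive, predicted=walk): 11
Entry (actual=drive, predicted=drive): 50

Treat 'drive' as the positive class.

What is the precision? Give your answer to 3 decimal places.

Precision = TP/(TP+FP) = 50/(50+43) = 50/93 = 0.538

0.538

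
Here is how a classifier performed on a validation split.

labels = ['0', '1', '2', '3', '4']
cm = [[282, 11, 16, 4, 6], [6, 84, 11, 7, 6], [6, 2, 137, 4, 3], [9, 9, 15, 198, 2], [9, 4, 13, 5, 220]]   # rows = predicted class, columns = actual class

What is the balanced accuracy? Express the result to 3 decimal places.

0.844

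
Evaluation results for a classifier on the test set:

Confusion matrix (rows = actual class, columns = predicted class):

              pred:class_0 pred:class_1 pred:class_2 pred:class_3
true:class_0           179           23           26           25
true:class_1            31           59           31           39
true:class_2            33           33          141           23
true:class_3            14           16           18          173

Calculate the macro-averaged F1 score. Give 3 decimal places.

Per-class F1 score (2·TP/(2·TP+FP+FN)):
  class_0: TP=179, FP=31+33+14=78, FN=23+26+25=74 → 358/510 = 0.7020
  class_1: TP=59, FP=23+33+16=72, FN=31+31+39=101 → 118/291 = 0.4055
  class_2: TP=141, FP=26+31+18=75, FN=33+33+23=89 → 282/446 = 0.6323
  class_3: TP=173, FP=25+39+23=87, FN=14+16+18=48 → 346/481 = 0.7193
Macro-F1 score = mean = (0.7020 + 0.4055 + 0.6323 + 0.7193) / 4 = 0.615

0.615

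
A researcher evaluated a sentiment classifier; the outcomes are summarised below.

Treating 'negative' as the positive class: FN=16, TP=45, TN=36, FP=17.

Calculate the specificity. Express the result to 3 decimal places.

0.679

Specificity = TN/(TN+FP) = 36/(36+17) = 0.679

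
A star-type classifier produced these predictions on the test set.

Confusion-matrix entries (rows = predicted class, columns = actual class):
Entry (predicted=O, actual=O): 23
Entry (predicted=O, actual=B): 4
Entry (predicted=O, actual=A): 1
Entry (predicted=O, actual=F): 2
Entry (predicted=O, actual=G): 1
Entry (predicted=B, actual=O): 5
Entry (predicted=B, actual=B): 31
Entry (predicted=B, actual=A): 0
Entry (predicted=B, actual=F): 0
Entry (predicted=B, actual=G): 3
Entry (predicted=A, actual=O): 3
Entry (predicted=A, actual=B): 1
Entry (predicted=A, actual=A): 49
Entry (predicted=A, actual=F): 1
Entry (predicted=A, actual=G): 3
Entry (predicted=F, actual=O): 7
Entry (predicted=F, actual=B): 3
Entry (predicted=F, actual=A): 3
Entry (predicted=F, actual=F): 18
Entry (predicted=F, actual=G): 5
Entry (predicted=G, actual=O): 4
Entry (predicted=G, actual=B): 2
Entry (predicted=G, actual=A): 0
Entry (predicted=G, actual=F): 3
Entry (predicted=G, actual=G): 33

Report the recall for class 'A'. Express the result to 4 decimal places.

recall = TP/(TP+FN).
A: TP=49, FN=1+0+3+0=4 → 49/53 = 0.92453

0.9245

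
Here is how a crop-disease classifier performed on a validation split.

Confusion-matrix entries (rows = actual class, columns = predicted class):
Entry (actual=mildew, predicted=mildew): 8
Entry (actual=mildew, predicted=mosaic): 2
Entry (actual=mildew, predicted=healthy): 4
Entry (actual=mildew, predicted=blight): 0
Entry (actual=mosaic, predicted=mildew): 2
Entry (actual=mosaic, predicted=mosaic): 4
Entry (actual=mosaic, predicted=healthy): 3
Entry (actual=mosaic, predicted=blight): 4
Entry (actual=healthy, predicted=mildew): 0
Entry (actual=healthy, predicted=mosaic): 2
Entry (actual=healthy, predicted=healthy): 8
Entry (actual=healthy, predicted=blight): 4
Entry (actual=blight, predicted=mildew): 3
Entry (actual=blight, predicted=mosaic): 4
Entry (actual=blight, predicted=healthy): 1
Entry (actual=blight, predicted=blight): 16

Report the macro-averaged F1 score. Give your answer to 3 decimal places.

Per-class F1 score (2·TP/(2·TP+FP+FN)):
  mildew: TP=8, FP=2+0+3=5, FN=2+4+0=6 → 16/27 = 0.5926
  mosaic: TP=4, FP=2+2+4=8, FN=2+3+4=9 → 8/25 = 0.3200
  healthy: TP=8, FP=4+3+1=8, FN=0+2+4=6 → 16/30 = 0.5333
  blight: TP=16, FP=0+4+4=8, FN=3+4+1=8 → 32/48 = 0.6667
Macro-F1 score = mean = (0.5926 + 0.3200 + 0.5333 + 0.6667) / 4 = 0.528

0.528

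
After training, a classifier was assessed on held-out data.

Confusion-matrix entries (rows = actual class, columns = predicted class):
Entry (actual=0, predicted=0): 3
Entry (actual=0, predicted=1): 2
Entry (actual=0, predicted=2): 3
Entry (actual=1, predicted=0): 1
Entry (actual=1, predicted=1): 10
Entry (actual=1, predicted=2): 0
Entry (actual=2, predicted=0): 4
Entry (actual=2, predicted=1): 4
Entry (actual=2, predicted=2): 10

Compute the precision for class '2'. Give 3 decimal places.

Take TP from the diagonal, FP from the rest of the '2' prediction marginal, FN from the rest of the '2' actual marginal.
precision = TP/(TP+FP).
2: TP=10, FP=3+0=3 → 10/13 = 0.7692

0.769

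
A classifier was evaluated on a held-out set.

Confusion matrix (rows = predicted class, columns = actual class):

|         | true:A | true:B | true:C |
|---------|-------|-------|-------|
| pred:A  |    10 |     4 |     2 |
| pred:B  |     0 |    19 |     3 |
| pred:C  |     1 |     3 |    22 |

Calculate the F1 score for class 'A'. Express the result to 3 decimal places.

One-vs-rest for 'A': TP = diagonal; FP = other classes predicted 'A'; FN = 'A' predicted as other.
F1 score = 2·TP/(2·TP+FP+FN).
A: TP=10, FP=4+2=6, FN=0+1=1 → 20/27 = 0.7407

0.741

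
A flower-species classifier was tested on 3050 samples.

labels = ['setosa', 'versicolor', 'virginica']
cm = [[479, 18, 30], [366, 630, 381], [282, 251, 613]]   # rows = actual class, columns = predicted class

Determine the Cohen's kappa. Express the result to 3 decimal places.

0.357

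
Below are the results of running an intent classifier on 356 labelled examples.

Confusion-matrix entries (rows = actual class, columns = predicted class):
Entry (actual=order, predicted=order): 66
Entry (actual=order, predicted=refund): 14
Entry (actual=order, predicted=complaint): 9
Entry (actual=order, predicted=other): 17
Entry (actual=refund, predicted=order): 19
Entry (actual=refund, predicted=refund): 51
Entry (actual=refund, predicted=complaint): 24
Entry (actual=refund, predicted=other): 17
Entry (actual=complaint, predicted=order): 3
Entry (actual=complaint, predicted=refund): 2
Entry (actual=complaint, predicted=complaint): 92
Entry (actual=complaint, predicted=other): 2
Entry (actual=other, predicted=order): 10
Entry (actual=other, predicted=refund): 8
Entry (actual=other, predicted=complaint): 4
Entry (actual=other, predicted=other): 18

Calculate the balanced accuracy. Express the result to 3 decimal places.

Balanced accuracy = mean of per-class recall.
  order: recall = 66/106 = 0.6226
  refund: recall = 51/111 = 0.4595
  complaint: recall = 92/99 = 0.9293
  other: recall = 18/40 = 0.4500
Mean = (0.6226 + 0.4595 + 0.9293 + 0.4500) / 4 = 0.615

0.615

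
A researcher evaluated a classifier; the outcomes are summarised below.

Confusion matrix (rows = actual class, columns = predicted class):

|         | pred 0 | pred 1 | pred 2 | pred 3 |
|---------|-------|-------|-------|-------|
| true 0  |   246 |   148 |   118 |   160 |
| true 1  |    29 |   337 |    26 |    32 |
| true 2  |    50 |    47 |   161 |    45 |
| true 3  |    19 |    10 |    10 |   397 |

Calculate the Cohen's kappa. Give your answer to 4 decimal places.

Observed agreement pₒ = trace/N = 1141/1835 = 0.62180
Expected agreement pₑ = Σ (rowᵢ·colᵢ)/N² = (672·344 + 424·542 + 303·315 + 436·634)/1835² = 0.24734
κ = (pₒ − pₑ)/(1 − pₑ) = (0.62180 − 0.24734)/(1 − 0.24734) = 0.4975

0.4975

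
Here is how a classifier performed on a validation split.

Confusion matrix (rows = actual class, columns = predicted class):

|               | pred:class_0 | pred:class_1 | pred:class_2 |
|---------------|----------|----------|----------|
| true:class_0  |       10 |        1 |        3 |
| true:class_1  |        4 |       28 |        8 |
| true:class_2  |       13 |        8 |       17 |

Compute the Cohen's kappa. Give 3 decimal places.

Observed agreement pₒ = trace/N = 55/92 = 0.5978
Expected agreement pₑ = Σ (rowᵢ·colᵢ)/N² = (14·27 + 40·37 + 38·28)/92² = 0.3452
κ = (pₒ − pₑ)/(1 − pₑ) = (0.5978 − 0.3452)/(1 − 0.3452) = 0.386

0.386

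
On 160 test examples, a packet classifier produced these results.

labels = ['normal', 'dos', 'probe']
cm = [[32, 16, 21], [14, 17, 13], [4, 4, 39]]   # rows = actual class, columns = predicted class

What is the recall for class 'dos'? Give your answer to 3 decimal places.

One-vs-rest for 'dos': TP = diagonal; FP = other classes predicted 'dos'; FN = 'dos' predicted as other.
recall = TP/(TP+FN).
dos: TP=17, FN=14+13=27 → 17/44 = 0.3864

0.386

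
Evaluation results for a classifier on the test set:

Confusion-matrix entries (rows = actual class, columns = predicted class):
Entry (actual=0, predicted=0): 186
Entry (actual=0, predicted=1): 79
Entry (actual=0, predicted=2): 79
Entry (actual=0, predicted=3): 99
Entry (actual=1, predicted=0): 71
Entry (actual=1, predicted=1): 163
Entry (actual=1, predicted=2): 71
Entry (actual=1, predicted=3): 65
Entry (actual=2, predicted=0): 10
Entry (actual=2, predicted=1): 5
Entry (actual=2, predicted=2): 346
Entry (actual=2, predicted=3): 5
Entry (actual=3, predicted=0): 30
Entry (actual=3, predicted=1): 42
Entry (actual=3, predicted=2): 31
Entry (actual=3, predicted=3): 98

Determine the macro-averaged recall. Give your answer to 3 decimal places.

Per-class recall (TP/(TP+FN)):
  0: TP=186, FN=79+79+99=257 → 186/443 = 0.4199
  1: TP=163, FN=71+71+65=207 → 163/370 = 0.4405
  2: TP=346, FN=10+5+5=20 → 346/366 = 0.9454
  3: TP=98, FN=30+42+31=103 → 98/201 = 0.4876
Macro-recall = mean = (0.4199 + 0.4405 + 0.9454 + 0.4876) / 4 = 0.573

0.573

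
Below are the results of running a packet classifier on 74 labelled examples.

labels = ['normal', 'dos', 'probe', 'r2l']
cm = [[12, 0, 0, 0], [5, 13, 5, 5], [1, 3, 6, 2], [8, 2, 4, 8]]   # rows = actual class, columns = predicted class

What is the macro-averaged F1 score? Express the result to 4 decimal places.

0.5184

Per-class F1 score (2·TP/(2·TP+FP+FN)):
  normal: TP=12, FP=5+1+8=14, FN=0+0+0=0 → 24/38 = 0.63158
  dos: TP=13, FP=0+3+2=5, FN=5+5+5=15 → 26/46 = 0.56522
  probe: TP=6, FP=0+5+4=9, FN=1+3+2=6 → 12/27 = 0.44444
  r2l: TP=8, FP=0+5+2=7, FN=8+2+4=14 → 16/37 = 0.43243
Macro-F1 score = mean = (0.63158 + 0.56522 + 0.44444 + 0.43243) / 4 = 0.5184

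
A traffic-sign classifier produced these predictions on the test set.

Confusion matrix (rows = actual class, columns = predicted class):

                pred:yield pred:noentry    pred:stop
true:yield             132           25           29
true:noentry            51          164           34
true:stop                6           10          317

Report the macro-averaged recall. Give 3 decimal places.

0.773

Per-class recall (TP/(TP+FN)):
  yield: TP=132, FN=25+29=54 → 132/186 = 0.7097
  noentry: TP=164, FN=51+34=85 → 164/249 = 0.6586
  stop: TP=317, FN=6+10=16 → 317/333 = 0.9520
Macro-recall = mean = (0.7097 + 0.6586 + 0.9520) / 3 = 0.773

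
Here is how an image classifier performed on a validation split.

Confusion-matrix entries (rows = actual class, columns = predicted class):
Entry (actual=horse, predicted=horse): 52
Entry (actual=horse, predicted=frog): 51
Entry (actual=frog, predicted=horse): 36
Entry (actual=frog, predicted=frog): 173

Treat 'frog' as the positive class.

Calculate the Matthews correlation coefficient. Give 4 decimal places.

0.3476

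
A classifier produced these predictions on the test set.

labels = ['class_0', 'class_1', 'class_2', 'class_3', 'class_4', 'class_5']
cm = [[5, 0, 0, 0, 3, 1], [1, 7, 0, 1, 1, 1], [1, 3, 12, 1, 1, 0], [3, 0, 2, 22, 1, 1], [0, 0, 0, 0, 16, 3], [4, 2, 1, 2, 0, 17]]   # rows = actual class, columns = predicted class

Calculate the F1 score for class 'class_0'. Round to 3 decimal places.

One-vs-rest for 'class_0': TP = diagonal; FP = other classes predicted 'class_0'; FN = 'class_0' predicted as other.
F1 score = 2·TP/(2·TP+FP+FN).
class_0: TP=5, FP=1+1+3+0+4=9, FN=0+0+0+3+1=4 → 10/23 = 0.4348

0.435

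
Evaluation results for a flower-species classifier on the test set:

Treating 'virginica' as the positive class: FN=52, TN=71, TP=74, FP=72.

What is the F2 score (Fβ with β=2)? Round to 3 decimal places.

0.569

Fβ = (1+β²)·TP / ((1+β²)·TP + β²·FN + FP), with β²=4
= 5·74 / (5·74 + 4·52 + 72) = 0.569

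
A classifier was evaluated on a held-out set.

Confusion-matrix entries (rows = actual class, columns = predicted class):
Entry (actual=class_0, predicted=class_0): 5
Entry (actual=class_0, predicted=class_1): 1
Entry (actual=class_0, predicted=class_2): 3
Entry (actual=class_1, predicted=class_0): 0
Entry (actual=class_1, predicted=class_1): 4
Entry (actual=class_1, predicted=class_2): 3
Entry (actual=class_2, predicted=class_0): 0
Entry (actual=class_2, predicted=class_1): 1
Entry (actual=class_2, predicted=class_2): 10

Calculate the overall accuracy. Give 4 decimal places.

Accuracy = trace / total = (5+4+10=19) / 27 = 19/27 = 0.7037

0.7037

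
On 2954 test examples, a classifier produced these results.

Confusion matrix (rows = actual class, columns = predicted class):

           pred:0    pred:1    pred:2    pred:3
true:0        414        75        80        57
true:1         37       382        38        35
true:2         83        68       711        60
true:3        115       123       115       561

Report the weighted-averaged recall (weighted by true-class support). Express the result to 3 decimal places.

Per-class recall (TP/(TP+FN)):
  0: TP=414, FN=75+80+57=212 → 414/626 = 0.6613
  1: TP=382, FN=37+38+35=110 → 382/492 = 0.7764
  2: TP=711, FN=83+68+60=211 → 711/922 = 0.7711
  3: TP=561, FN=115+123+115=353 → 561/914 = 0.6138
Weighted-recall = Σ (supportᵢ/N)·recallᵢ with N=2954: (626/2954)·0.6613 + (492/2954)·0.7764 + (922/2954)·0.7711 + (914/2954)·0.6138 = 0.700

0.700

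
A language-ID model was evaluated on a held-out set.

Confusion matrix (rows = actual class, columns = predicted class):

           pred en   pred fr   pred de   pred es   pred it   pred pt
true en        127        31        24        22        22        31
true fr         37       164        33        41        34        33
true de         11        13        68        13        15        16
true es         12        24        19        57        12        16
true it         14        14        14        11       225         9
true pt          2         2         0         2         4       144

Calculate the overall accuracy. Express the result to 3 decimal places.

0.597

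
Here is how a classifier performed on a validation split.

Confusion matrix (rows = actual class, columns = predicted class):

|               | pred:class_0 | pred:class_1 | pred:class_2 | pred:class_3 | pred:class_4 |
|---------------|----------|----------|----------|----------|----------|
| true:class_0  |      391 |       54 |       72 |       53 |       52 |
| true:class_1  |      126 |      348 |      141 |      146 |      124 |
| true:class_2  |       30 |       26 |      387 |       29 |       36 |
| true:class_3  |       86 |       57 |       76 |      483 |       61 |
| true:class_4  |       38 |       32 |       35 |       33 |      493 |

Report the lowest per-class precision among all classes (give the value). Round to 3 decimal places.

0.544

Per-class precision (TP/(TP+FP)):
  class_0: TP=391, FP=126+30+86+38=280 → 391/671 = 0.5827
  class_1: TP=348, FP=54+26+57+32=169 → 348/517 = 0.6731
  class_2: TP=387, FP=72+141+76+35=324 → 387/711 = 0.5443
  class_3: TP=483, FP=53+146+29+33=261 → 483/744 = 0.6492
  class_4: TP=493, FP=52+124+36+61=273 → 493/766 = 0.6436
Lowest is class 'class_2' with precision = 0.544.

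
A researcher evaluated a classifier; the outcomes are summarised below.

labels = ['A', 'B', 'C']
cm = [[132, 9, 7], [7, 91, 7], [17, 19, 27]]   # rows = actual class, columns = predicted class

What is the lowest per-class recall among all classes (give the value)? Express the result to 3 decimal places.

0.429

Per-class recall (TP/(TP+FN)):
  A: TP=132, FN=9+7=16 → 132/148 = 0.8919
  B: TP=91, FN=7+7=14 → 91/105 = 0.8667
  C: TP=27, FN=17+19=36 → 27/63 = 0.4286
Lowest is class 'C' with recall = 0.429.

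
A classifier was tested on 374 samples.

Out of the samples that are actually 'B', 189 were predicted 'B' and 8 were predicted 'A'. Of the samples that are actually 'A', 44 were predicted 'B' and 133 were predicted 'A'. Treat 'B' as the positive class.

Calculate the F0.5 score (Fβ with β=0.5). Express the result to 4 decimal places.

Fβ = (1+β²)·TP / ((1+β²)·TP + β²·FN + FP), with β²=1/4
= 1.25·189 / (1.25·189 + 0.25·8 + 44) = 0.8370

0.8370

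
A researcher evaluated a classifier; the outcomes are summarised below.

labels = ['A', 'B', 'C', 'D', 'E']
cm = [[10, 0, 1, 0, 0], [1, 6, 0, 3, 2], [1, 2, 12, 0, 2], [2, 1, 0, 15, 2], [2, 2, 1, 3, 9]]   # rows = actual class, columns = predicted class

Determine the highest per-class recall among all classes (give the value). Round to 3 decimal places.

0.909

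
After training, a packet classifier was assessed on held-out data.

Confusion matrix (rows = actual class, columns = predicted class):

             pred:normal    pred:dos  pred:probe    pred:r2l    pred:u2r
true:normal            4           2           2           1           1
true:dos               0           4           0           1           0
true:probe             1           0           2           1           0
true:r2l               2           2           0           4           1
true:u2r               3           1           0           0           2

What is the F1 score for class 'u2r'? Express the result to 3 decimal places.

0.400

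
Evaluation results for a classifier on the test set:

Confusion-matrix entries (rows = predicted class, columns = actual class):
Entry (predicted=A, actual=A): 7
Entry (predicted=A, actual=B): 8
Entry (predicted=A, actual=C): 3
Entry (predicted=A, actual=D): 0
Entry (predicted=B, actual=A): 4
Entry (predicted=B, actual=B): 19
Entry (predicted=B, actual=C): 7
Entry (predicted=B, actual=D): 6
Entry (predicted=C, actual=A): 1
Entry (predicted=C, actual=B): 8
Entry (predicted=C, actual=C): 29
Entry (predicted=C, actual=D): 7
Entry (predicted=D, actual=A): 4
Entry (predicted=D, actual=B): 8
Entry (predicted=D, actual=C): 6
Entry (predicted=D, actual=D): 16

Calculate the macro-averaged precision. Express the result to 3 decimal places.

0.508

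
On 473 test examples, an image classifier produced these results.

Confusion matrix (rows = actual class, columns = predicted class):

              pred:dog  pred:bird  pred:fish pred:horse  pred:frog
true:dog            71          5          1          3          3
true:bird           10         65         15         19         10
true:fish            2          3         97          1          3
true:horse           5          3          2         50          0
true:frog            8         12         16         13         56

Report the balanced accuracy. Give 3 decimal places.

Balanced accuracy = mean of per-class recall.
  dog: recall = 71/83 = 0.8554
  bird: recall = 65/119 = 0.5462
  fish: recall = 97/106 = 0.9151
  horse: recall = 50/60 = 0.8333
  frog: recall = 56/105 = 0.5333
Mean = (0.8554 + 0.5462 + 0.9151 + 0.8333 + 0.5333) / 5 = 0.737

0.737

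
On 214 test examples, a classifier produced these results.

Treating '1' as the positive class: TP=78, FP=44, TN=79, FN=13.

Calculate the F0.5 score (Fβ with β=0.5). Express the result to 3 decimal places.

Fβ = (1+β²)·TP / ((1+β²)·TP + β²·FN + FP), with β²=1/4
= 1.25·78 / (1.25·78 + 0.25·13 + 44) = 0.674

0.674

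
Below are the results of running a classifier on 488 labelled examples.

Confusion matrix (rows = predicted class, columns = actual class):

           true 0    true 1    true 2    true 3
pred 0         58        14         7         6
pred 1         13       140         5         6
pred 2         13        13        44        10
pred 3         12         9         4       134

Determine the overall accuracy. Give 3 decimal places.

Accuracy = trace / total = (58+140+44+134=376) / 488 = 376/488 = 0.770

0.770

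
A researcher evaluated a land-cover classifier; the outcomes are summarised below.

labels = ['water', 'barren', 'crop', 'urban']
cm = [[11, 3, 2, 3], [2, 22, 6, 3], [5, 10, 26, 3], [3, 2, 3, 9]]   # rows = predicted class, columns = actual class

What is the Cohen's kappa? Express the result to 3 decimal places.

Observed agreement pₒ = trace/N = 68/113 = 0.6018
Expected agreement pₑ = Σ (rowᵢ·colᵢ)/N² = (21·19 + 37·33 + 37·44 + 18·17)/113² = 0.2783
κ = (pₒ − pₑ)/(1 − pₑ) = (0.6018 − 0.2783)/(1 − 0.2783) = 0.448

0.448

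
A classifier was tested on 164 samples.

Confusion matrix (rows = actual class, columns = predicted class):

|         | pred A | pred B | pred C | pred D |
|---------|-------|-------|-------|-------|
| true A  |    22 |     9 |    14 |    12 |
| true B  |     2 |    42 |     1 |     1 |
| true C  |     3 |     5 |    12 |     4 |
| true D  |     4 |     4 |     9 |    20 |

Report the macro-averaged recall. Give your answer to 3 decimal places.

Per-class recall (TP/(TP+FN)):
  A: TP=22, FN=9+14+12=35 → 22/57 = 0.3860
  B: TP=42, FN=2+1+1=4 → 42/46 = 0.9130
  C: TP=12, FN=3+5+4=12 → 12/24 = 0.5000
  D: TP=20, FN=4+4+9=17 → 20/37 = 0.5405
Macro-recall = mean = (0.3860 + 0.9130 + 0.5000 + 0.5405) / 4 = 0.585

0.585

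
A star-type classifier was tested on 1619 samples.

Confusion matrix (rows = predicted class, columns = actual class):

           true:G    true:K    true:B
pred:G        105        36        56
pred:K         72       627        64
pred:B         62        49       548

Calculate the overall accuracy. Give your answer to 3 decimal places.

0.791

Accuracy = trace / total = (105+627+548=1280) / 1619 = 1280/1619 = 0.791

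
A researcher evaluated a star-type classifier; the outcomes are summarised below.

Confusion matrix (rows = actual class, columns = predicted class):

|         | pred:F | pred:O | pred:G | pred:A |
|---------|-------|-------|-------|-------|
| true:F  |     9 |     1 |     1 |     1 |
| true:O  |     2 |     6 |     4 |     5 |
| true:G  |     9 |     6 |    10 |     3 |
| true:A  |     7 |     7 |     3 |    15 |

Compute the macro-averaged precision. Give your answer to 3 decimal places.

0.453

Per-class precision (TP/(TP+FP)):
  F: TP=9, FP=2+9+7=18 → 9/27 = 0.3333
  O: TP=6, FP=1+6+7=14 → 6/20 = 0.3000
  G: TP=10, FP=1+4+3=8 → 10/18 = 0.5556
  A: TP=15, FP=1+5+3=9 → 15/24 = 0.6250
Macro-precision = mean = (0.3333 + 0.3000 + 0.5556 + 0.6250) / 4 = 0.453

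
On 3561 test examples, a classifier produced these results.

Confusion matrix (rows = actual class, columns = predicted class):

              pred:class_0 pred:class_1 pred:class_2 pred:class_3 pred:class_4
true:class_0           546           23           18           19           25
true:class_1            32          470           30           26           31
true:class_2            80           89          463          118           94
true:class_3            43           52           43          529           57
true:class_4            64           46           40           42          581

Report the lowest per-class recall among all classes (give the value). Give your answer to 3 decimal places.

Per-class recall (TP/(TP+FN)):
  class_0: TP=546, FN=23+18+19+25=85 → 546/631 = 0.8653
  class_1: TP=470, FN=32+30+26+31=119 → 470/589 = 0.7980
  class_2: TP=463, FN=80+89+118+94=381 → 463/844 = 0.5486
  class_3: TP=529, FN=43+52+43+57=195 → 529/724 = 0.7307
  class_4: TP=581, FN=64+46+40+42=192 → 581/773 = 0.7516
Lowest is class 'class_2' with recall = 0.549.

0.549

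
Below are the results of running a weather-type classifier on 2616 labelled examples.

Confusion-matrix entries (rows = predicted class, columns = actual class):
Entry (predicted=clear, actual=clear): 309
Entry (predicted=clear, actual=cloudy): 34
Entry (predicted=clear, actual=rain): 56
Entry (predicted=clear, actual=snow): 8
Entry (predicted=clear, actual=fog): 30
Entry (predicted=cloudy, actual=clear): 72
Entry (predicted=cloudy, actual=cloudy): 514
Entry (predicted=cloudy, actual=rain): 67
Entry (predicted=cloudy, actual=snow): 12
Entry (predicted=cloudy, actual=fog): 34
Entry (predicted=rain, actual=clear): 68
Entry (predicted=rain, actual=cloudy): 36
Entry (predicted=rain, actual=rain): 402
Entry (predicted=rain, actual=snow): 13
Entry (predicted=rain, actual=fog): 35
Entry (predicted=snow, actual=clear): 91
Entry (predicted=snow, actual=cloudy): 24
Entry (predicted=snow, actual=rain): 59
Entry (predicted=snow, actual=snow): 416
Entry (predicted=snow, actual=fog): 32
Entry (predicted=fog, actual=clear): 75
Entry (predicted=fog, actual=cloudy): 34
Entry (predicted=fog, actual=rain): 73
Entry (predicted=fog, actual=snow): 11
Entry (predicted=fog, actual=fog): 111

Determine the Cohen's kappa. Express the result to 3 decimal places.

0.582

Observed agreement pₒ = trace/N = 1752/2616 = 0.6697
Expected agreement pₑ = Σ (rowᵢ·colᵢ)/N² = (615·437 + 642·699 + 657·554 + 460·622 + 242·304)/2616² = 0.2106
κ = (pₒ − pₑ)/(1 − pₑ) = (0.6697 − 0.2106)/(1 − 0.2106) = 0.582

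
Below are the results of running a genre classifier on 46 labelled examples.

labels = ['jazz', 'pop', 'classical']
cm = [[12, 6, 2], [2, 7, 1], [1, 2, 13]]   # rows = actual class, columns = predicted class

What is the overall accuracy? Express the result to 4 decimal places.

Accuracy = trace / total = (12+7+13=32) / 46 = 32/46 = 0.6957

0.6957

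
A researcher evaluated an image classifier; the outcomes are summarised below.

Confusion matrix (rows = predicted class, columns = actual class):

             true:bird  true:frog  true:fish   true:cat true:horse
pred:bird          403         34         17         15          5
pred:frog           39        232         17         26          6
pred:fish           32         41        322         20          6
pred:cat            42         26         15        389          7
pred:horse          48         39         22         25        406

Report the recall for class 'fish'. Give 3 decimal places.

One-vs-rest for 'fish': TP = diagonal; FP = other classes predicted 'fish'; FN = 'fish' predicted as other.
recall = TP/(TP+FN).
fish: TP=322, FN=17+17+15+22=71 → 322/393 = 0.8193

0.819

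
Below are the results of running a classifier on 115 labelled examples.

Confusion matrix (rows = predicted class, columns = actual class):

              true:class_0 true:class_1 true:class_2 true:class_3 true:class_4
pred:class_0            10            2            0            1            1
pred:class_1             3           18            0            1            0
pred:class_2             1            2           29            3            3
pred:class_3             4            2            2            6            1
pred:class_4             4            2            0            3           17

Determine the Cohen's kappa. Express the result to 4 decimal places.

0.6124

Observed agreement pₒ = trace/N = 80/115 = 0.69565
Expected agreement pₑ = Σ (rowᵢ·colᵢ)/N² = (22·14 + 26·22 + 31·38 + 14·15 + 22·26)/115² = 0.21474
κ = (pₒ − pₑ)/(1 − pₑ) = (0.69565 − 0.21474)/(1 − 0.21474) = 0.6124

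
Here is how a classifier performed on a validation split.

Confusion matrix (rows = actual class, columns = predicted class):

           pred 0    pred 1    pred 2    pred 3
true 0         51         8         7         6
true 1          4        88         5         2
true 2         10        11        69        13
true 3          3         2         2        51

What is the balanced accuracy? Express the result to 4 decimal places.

Balanced accuracy = mean of per-class recall.
  0: recall = 51/72 = 0.70833
  1: recall = 88/99 = 0.88889
  2: recall = 69/103 = 0.66990
  3: recall = 51/58 = 0.87931
Mean = (0.70833 + 0.88889 + 0.66990 + 0.87931) / 4 = 0.7866

0.7866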